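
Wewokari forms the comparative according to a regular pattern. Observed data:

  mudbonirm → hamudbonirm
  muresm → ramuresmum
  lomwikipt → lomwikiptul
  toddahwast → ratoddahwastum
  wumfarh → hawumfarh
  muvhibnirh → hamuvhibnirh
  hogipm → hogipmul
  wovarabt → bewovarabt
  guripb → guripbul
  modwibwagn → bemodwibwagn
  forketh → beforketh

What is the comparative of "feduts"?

befeduts

"feduts" has second-to-last letter 't'. The one such stem in the data (forketh → beforketh) adds the prefix be-, so the same rule applies.
The other patterns: stems whose second-to-last letter is 'p' add -ul; stems whose second-to-last letter is 's' add ra- … -um around the stem; stems whose second-to-last letter is 'r' add the prefix ha-.
So feduts → befeduts.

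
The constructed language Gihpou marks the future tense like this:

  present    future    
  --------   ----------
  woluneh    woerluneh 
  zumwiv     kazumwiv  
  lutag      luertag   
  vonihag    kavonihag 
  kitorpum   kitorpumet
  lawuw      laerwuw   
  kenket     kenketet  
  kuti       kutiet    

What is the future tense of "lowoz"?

"lowoz" begins with l-. The stems beginning with l- (lawuw → laerwuw, lutag → luertag) insert -er- after the first vowel.
So lowoz → loerwoz.

loerwoz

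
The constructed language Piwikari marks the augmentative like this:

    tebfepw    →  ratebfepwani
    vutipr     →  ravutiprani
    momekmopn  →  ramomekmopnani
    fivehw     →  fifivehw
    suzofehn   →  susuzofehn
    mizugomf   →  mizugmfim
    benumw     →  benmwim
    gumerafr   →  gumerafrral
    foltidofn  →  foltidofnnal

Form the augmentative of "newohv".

nenewohv

tebfepw and fivehw both end in -w yet inflect differently (ratebfepwani, fifivehw), so the final letter is not what conditions the rule; the second-to-last letter is.
"newohv" has second-to-last letter 'h'. The stems whose second-to-last letter is 'h' (fivehw → fifivehw, suzofehn → susuzofehn) repeat the first consonant+vowel as a prefix.
So newohv → nenewohv.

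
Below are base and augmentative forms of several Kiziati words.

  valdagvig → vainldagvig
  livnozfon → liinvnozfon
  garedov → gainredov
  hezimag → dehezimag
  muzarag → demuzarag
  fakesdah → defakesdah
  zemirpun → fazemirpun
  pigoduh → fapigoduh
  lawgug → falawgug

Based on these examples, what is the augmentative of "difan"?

dedifan

valdagvig and hezimag both end in -g yet inflect differently (vainldagvig, dehezimag), so the final letter is not what conditions the rule; the last vowel is.
"difan" has last vowel 'a'. The stems whose last vowel is 'a' (hezimag → dehezimag, muzarag → demuzarag, fakesdah → defakesdah) add the prefix de-.
So difan → dedifan.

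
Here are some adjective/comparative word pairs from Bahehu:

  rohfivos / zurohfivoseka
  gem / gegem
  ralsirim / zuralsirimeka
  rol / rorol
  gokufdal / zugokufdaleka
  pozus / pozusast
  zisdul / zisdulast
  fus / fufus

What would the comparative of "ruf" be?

ruruf

fus and pozus both end in -s yet inflect differently (fufus, pozusast), so the final letter is not what conditions the rule; the number of vowels is.
"ruf" has 1 vowel. The stems with 1 vowel (rol → rorol, gem → gegem, fus → fufus) repeat the first consonant+vowel as a prefix.
The other patterns: stems with 2 vowels add -ast; stems with 3 vowels add zu- … -eka around the stem.
So ruf → ruruf.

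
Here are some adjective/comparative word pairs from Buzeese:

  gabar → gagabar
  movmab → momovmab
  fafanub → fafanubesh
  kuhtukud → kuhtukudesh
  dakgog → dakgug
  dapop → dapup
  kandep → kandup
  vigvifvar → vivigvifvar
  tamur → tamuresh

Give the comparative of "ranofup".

gabar and tamur both end in -r yet inflect differently (gagabar, tamuresh), so the final letter is not what conditions the rule; the last vowel is.
"ranofup" has last vowel 'u'. The stems whose last vowel is 'u' (kuhtukud → kuhtukudesh, tamur → tamuresh, fafanub → fafanubesh) add -esh.
So ranofup → ranofupesh.

ranofupesh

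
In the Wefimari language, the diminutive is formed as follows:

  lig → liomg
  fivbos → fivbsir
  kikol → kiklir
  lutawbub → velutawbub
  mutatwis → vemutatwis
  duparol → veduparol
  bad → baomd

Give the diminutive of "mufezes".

vemufezes

fivbos and mutatwis both end in -s yet inflect differently (fivbsir, vemutatwis), so the final letter is not what conditions the rule; the number of vowels is.
"mufezes" has 3 vowels. The stems with 3 vowels (mutatwis → vemutatwis, lutawbub → velutawbub, duparol → veduparol) add the prefix ve-.
So mufezes → vemufezes.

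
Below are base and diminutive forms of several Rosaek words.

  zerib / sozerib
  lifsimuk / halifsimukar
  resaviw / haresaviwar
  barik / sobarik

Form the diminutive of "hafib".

sohafib

barik and lifsimuk both end in -k yet inflect differently (sobarik, halifsimukar), so the final letter is not what conditions the rule; the number of vowels is.
"hafib" has 2 vowels. The stems with 2 vowels (barik → sobarik, zerib → sozerib) add the prefix so-.
The other pattern: stems with 3 vowels add ha- … -ar around the stem.
So hafib → sohafib.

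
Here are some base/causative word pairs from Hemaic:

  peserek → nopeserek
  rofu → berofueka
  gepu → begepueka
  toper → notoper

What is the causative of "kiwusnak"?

toper and gepu both have 2 vowels yet inflect differently (notoper, begepueka), so the number of vowels is not what conditions the rule; whether the stem ends in a vowel or a consonant is.
"kiwusnak" ends in a consonant. The stems ending in a consonant (toper → notoper, peserek → nopeserek) add the prefix no-.
The other pattern: stems ending in a vowel add be- … -eka around the stem.
So kiwusnak → nokiwusnak.

nokiwusnak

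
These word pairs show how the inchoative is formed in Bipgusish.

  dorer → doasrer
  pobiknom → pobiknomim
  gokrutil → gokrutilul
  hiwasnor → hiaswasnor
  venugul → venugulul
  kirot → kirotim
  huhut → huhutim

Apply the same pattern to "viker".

viasker

hiwasnor and kirot both have last vowel 'o' yet inflect differently (hiaswasnor, kirotim), so the last vowel is not what conditions the rule; the final letter is.
"viker" ends in -r. The stems ending in -r (hiwasnor → hiaswasnor, dorer → doasrer) insert -as- after the first vowel.
So viker → viasker.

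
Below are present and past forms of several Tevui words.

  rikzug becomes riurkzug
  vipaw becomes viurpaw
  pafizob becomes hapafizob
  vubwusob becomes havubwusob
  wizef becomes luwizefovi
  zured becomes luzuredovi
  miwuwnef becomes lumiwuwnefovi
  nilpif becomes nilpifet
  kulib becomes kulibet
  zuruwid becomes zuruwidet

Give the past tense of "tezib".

tezibet

wizef and nilpif both end in -f yet inflect differently (luwizefovi, nilpifet), so the final letter is not what conditions the rule; the last vowel is.
"tezib" has last vowel 'i'. The stems whose last vowel is 'i' (nilpif → nilpifet, kulib → kulibet, zuruwid → zuruwidet) add -et.
So tezib → tezibet.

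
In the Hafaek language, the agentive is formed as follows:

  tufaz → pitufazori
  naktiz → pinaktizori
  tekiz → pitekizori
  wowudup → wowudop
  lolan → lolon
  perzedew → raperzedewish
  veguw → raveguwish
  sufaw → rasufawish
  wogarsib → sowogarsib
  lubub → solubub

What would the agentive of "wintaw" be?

rawintawish

"wintaw" ends in -w. The stems ending in -w (perzedew → raperzedewish, veguw → raveguwish, sufaw → rasufawish) add ra- … -ish around the stem.
The other patterns: stems ending in -z add pi- … -ori around the stem; stems ending in -n or -p change the last vowel to 'o'; stems ending in -b add the prefix so-.
So wintaw → rawintawish.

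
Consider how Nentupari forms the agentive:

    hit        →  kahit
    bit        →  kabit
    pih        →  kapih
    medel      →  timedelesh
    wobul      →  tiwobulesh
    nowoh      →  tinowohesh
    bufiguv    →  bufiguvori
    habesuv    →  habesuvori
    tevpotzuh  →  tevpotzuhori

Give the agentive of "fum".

kafum

pih and nowoh both end in -h yet inflect differently (kapih, tinowohesh), so the final letter is not what conditions the rule; the number of vowels is.
"fum" has 1 vowel. The stems with 1 vowel (hit → kahit, bit → kabit, pih → kapih) add the prefix ka-.
So fum → kafum.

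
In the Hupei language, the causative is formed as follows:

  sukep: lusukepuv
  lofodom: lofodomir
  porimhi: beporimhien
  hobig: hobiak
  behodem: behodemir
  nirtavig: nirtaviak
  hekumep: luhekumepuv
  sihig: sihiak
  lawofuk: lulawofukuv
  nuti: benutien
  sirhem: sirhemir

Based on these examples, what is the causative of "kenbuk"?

hekumep and behodem both have last vowel 'e' yet inflect differently (luhekumepuv, behodemir), so the last vowel is not what conditions the rule; the final letter is.
"kenbuk" ends in -k. The one such stem in the data (lawofuk → lulawofukuv) adds lu- … -uv around the stem, so the same rule applies.
So kenbuk → lukenbukuv.

lukenbukuv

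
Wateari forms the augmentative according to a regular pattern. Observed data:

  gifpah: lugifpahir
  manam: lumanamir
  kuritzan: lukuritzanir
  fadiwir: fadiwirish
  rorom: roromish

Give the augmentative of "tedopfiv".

manam and rorom both end in -m yet inflect differently (lumanamir, roromish), so the final letter is not what conditions the rule; the last vowel is.
"tedopfiv" has last vowel 'i'. The one such stem in the data (fadiwir → fadiwirish) adds -ish, so the same rule applies.
So tedopfiv → tedopfivish.

tedopfivish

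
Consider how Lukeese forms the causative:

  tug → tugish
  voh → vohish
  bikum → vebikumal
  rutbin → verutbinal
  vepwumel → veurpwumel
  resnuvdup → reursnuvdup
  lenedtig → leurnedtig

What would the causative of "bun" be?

tug and lenedtig both end in -g yet inflect differently (tugish, leurnedtig), so the final letter is not what conditions the rule; the number of vowels is.
"bun" has 1 vowel. The stems with 1 vowel (tug → tugish, voh → vohish) add -ish.
So bun → bunish.

bunish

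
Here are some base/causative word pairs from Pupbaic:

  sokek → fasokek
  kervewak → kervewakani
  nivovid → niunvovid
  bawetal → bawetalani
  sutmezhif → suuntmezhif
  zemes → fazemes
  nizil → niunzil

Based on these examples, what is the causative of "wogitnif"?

woungitnif

nizil and bawetal both end in -l yet inflect differently (niunzil, bawetalani), so the final letter is not what conditions the rule; the last vowel is.
"wogitnif" has last vowel 'i'. The stems whose last vowel is 'i' (nivovid → niunvovid, nizil → niunzil, sutmezhif → suuntmezhif) insert -un- after the first vowel.
The other patterns: stems whose last vowel is 'a' add -ani; stems whose last vowel is 'e' add the prefix fa-.
So wogitnif → woungitnif.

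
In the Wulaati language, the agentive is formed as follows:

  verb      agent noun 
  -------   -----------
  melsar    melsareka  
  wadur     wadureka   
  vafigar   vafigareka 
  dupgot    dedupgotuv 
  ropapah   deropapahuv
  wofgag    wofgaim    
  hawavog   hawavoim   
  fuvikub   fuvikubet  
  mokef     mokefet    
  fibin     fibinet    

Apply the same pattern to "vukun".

melsar and ropapah both have last vowel 'a' yet inflect differently (melsareka, deropapahuv), so the last vowel is not what conditions the rule; the final letter is.
"vukun" ends in -n. The one such stem in the data (fibin → fibinet) adds -et, so the same rule applies.
The other patterns: stems ending in -r add -eka; stems ending in -h or -t add de- … -uv around the stem; stems ending in -g drop the final letter and add -im.
So vukun → vukunet.

vukunet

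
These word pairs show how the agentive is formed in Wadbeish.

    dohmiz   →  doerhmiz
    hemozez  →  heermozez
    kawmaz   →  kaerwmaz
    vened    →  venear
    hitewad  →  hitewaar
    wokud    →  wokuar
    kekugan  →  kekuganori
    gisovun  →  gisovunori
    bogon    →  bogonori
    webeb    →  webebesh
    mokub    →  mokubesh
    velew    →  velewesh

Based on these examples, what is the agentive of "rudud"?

"rudud" ends in -d. The stems ending in -d (vened → venear, hitewad → hitewaar, wokud → wokuar) drop the final letter and add -ar.
So rudud → ruduar.

ruduar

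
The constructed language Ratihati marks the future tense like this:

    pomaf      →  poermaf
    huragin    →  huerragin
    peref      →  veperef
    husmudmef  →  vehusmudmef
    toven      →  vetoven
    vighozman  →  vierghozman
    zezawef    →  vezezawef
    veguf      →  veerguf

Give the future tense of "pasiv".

toven and huragin both end in -n yet inflect differently (vetoven, huerragin), so the final letter is not what conditions the rule; the last vowel is.
"pasiv" has last vowel 'i'. The one such stem in the data (huragin → huerragin) inserts -er- after the first vowel (as do veguf, vighozman), so the same rule applies.
The other pattern: stems whose last vowel is 'e' add the prefix ve-.
So pasiv → paersiv.

paersiv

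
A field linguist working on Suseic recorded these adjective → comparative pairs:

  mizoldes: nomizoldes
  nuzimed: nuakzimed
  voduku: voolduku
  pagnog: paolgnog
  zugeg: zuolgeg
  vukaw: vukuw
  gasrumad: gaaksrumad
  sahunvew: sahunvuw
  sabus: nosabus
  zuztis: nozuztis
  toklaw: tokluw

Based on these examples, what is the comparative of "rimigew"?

"rimigew" ends in -w. The stems ending in -w (toklaw → tokluw, sahunvew → sahunvuw, vukaw → vukuw) change the last vowel to 'u'.
The other patterns: stems ending in -d insert -ak- after the first vowel; stems ending in -s add the prefix no-; stems ending in -g or -u insert -ol- after the first vowel.
So rimigew → rimiguw.

rimiguw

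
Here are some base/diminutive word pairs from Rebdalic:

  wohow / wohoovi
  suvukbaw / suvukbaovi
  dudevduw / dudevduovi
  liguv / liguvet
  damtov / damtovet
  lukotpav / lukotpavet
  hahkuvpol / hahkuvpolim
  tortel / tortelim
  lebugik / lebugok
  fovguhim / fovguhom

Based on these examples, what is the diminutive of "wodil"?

dudevduw and liguv both have last vowel 'u' yet inflect differently (dudevduovi, liguvet), so the last vowel is not what conditions the rule; the final letter is.
"wodil" ends in -l. The stems ending in -l (hahkuvpol → hahkuvpolim, tortel → tortelim) add -im.
The other patterns: stems ending in -w drop the final letter and add -ovi; stems ending in -v add -et; stems ending in -k or -m change the last vowel to 'o'.
So wodil → wodilim.

wodilim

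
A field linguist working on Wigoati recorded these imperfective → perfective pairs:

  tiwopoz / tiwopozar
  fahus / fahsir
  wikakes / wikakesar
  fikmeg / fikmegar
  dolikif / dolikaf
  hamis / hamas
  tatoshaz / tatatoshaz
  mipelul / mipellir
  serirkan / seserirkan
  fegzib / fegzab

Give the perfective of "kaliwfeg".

hamis and wikakes both end in -s yet inflect differently (hamas, wikakesar), so the final letter is not what conditions the rule; the last vowel is.
"kaliwfeg" has last vowel 'e'. The stems whose last vowel is 'e' (wikakes → wikakesar, fikmeg → fikmegar) add -ar.
The other patterns: stems whose last vowel is 'i' change the last vowel to 'a'; stems whose last vowel is 'u' delete the last vowel and add -ir; stems whose last vowel is 'a' repeat the first consonant+vowel as a prefix.
So kaliwfeg → kaliwfegar.

kaliwfegar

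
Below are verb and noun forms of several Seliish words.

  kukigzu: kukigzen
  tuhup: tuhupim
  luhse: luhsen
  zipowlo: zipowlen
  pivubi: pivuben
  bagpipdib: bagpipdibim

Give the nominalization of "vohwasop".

"vohwasop" ends in a consonant. The stems ending in a consonant (tuhup → tuhupim, bagpipdib → bagpipdibim) add -im.
So vohwasop → vohwasopim.

vohwasopim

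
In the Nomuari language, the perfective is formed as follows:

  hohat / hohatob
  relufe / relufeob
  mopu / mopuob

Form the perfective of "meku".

Every pair shown (hohat → hohatob, relufe → relufeob, mopu → mopuob) follows the same rule: add -ob.
So meku → mekuob.

mekuob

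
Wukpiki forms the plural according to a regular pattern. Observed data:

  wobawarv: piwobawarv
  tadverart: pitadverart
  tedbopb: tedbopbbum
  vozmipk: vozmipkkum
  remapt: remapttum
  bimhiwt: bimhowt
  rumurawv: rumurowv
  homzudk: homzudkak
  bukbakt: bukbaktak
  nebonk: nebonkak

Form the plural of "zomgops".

zomgopssum

tadverart and remapt both end in -t yet inflect differently (pitadverart, remapttum), so the final letter is not what conditions the rule; the second-to-last letter is.
"zomgops" has second-to-last letter 'p'. The stems whose second-to-last letter is 'p' (tedbopb → tedbopbbum, vozmipk → vozmipkkum, remapt → remapttum) double the final consonant and add -um.
The other patterns: stems whose second-to-last letter is 'r' add the prefix pi-; stems whose second-to-last letter is 'w' change the last vowel to 'o'; stems whose second-to-last letter is 'd', 'k' or 'n' add -ak.
So zomgops → zomgopssum.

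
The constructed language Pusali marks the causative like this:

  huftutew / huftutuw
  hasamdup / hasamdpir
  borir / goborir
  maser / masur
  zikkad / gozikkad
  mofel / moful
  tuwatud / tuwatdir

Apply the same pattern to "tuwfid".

"tuwfid" has last vowel 'i'. The one such stem in the data (borir → goborir) adds the prefix go-, so the same rule applies.
So tuwfid → gotuwfid.

gotuwfid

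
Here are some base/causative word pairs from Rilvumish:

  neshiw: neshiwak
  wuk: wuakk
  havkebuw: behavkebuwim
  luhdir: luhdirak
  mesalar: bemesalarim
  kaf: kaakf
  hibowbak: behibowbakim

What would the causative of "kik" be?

luhdir and mesalar both end in -r yet inflect differently (luhdirak, bemesalarim), so the final letter is not what conditions the rule; the number of vowels is.
"kik" has 1 vowel. The stems with 1 vowel (kaf → kaakf, wuk → wuakk) insert -ak- after the first vowel.
So kik → kiakk.

kiakk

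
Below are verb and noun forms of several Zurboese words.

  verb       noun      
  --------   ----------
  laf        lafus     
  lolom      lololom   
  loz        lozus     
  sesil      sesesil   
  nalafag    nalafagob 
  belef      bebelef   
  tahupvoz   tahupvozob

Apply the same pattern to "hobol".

hohobol

"hobol" has 2 vowels. The stems with 2 vowels (lolom → lololom, belef → bebelef, sesil → sesesil) repeat the first consonant+vowel as a prefix.
The other patterns: stems with 1 vowel add -us; stems with 3 vowels add -ob.
So hobol → hohobol.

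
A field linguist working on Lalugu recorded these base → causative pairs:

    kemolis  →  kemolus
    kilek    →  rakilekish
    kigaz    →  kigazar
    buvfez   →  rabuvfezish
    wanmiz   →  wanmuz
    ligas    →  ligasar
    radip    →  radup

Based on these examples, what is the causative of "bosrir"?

bosrur

"bosrir" has last vowel 'i'. The stems whose last vowel is 'i' (kemolis → kemolus, wanmiz → wanmuz, radip → radup) change the last vowel to 'u'.
So bosrir → bosrur.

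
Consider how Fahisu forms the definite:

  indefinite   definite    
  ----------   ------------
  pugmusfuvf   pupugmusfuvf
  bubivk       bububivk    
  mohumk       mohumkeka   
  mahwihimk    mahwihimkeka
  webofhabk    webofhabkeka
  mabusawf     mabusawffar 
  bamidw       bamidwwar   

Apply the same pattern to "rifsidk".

bubivk and mohumk both end in -k yet inflect differently (bububivk, mohumkeka), so the final letter is not what conditions the rule; the second-to-last letter is.
"rifsidk" has second-to-last letter 'd'. The one such stem in the data (bamidw → bamidwwar) doubles the final consonant and adds -ar (as does mabusawf), so the same rule applies.
So rifsidk → rifsidkkar.

rifsidkkar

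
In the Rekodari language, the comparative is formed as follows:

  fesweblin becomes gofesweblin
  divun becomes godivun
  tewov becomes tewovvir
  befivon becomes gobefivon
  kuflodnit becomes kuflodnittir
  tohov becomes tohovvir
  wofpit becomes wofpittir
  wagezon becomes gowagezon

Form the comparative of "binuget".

binugettir

wagezon and tewov both have last vowel 'o' yet inflect differently (gowagezon, tewovvir), so the last vowel is not what conditions the rule; the final letter is.
"binuget" ends in -t. The stems ending in -t (kuflodnit → kuflodnittir, wofpit → wofpittir) double the final consonant and add -ir.
The other pattern: stems ending in -n add the prefix go-.
So binuget → binugettir.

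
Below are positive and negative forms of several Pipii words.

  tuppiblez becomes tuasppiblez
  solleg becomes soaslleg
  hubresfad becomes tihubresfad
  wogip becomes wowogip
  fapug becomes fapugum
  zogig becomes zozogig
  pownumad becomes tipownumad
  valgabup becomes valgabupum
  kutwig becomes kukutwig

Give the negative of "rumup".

rumupum

"rumup" has last vowel 'u'. The stems whose last vowel is 'u' (valgabup → valgabupum, fapug → fapugum) add -um.
So rumup → rumupum.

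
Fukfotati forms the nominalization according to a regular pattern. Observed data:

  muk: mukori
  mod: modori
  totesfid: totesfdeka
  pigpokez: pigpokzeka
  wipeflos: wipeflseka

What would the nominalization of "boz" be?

bozori

mod and totesfid both end in -d yet inflect differently (modori, totesfdeka), so the final letter is not what conditions the rule; the number of vowels is.
"boz" has 1 vowel. The stems with 1 vowel (muk → mukori, mod → modori) add -ori.
The other pattern: stems with 3 vowels delete the last vowel and add -eka.
So boz → bozori.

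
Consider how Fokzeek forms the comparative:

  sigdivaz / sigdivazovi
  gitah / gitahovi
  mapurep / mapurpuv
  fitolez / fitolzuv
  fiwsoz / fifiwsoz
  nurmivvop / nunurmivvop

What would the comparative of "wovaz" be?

wovazovi

sigdivaz and fitolez both end in -z yet inflect differently (sigdivazovi, fitolzuv), so the final letter is not what conditions the rule; the last vowel is.
"wovaz" has last vowel 'a'. The stems whose last vowel is 'a' (sigdivaz → sigdivazovi, gitah → gitahovi) add -ovi.
The other patterns: stems whose last vowel is 'e' delete the last vowel and add -uv; stems whose last vowel is 'o' repeat the first consonant+vowel as a prefix.
So wovaz → wovazovi.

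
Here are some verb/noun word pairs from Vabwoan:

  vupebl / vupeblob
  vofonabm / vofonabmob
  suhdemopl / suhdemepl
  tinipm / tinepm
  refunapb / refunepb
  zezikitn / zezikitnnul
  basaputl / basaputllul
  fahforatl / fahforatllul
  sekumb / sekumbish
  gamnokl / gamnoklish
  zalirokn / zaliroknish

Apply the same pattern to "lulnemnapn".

"lulnemnapn" has second-to-last letter 'p'. The stems whose second-to-last letter is 'p' (suhdemopl → suhdemepl, tinipm → tinepm, refunapb → refunepb) change the last vowel to 'e'.
The other patterns: stems whose second-to-last letter is 'b' add -ob; stems whose second-to-last letter is 't' double the final consonant and add -ul; stems whose second-to-last letter is 'k' or 'm' add -ish.
So lulnemnapn → lulnemnepn.

lulnemnepn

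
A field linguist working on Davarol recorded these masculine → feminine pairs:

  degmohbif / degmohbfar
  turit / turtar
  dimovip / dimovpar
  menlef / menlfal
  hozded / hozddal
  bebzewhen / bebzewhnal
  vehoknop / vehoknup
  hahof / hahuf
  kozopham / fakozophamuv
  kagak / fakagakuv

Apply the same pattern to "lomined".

degmohbif and menlef both end in -f yet inflect differently (degmohbfar, menlfal), so the final letter is not what conditions the rule; the last vowel is.
"lomined" has last vowel 'e'. The stems whose last vowel is 'e' (menlef → menlfal, hozded → hozddal, bebzewhen → bebzewhnal) delete the last vowel and add -al.
The other patterns: stems whose last vowel is 'i' delete the last vowel and add -ar; stems whose last vowel is 'o' change the last vowel to 'u'; stems whose last vowel is 'a' add fa- … -uv around the stem.
So lomined → lomindal.

lomindal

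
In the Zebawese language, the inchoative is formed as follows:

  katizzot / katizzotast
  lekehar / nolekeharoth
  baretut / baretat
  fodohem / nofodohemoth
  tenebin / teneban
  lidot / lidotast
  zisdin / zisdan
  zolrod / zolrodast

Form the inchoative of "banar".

nobanaroth

katizzot and baretut both end in -t yet inflect differently (katizzotast, baretat), so the final letter is not what conditions the rule; the last vowel is.
"banar" has last vowel 'a'. The one such stem in the data (lekehar → nolekeharoth) adds no- … -oth around the stem, so the same rule applies.
The other patterns: stems whose last vowel is 'o' add -ast; stems whose last vowel is 'i' or 'u' change the last vowel to 'a'.
So banar → nobanaroth.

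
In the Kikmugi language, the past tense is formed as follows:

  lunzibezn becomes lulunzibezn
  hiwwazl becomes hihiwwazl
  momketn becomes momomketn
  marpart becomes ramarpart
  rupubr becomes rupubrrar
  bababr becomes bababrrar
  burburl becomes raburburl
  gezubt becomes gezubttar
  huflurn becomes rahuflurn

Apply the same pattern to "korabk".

korabkkar

"korabk" has second-to-last letter 'b'. The stems whose second-to-last letter is 'b' (gezubt → gezubttar, rupubr → rupubrrar, bababr → bababrrar) double the final consonant and add -ar.
The other patterns: stems whose second-to-last letter is 'r' add the prefix ra-; stems whose second-to-last letter is 't' or 'z' repeat the first consonant+vowel as a prefix.
So korabk → korabkkar.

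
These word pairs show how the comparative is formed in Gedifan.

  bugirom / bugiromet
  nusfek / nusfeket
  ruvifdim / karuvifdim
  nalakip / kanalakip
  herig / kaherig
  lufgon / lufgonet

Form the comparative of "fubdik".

ruvifdim and bugirom both end in -m yet inflect differently (karuvifdim, bugiromet), so the final letter is not what conditions the rule; the last vowel is.
"fubdik" has last vowel 'i'. The stems whose last vowel is 'i' (herig → kaherig, ruvifdim → karuvifdim, nalakip → kanalakip) add the prefix ka-.
The other pattern: stems whose last vowel is 'e' or 'o' add -et.
So fubdik → kafubdik.

kafubdik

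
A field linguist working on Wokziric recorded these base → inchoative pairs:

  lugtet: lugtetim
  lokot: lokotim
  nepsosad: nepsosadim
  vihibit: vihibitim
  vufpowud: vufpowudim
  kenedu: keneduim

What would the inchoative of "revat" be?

revatim

Every pair shown (lugtet → lugtetim, lokot → lokotim, nepsosad → nepsosadim, …) follows the same rule: add -im.
So revat → revatim.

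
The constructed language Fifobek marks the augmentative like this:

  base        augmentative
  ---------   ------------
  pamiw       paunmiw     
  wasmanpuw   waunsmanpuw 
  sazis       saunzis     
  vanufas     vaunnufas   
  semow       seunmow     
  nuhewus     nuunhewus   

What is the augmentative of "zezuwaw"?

Every pair shown (pamiw → paunmiw, wasmanpuw → waunsmanpuw, sazis → saunzis, …) follows the same rule: insert -un- after the first vowel.
So zezuwaw → zeunzuwaw.

zeunzuwaw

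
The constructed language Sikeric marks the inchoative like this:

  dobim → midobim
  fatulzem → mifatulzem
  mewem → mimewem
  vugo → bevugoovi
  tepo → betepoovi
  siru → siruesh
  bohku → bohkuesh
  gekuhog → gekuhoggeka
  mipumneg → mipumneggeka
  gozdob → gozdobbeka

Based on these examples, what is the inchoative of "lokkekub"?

vugo and gekuhog both have last vowel 'o' yet inflect differently (bevugoovi, gekuhoggeka), so the last vowel is not what conditions the rule; the final letter is.
"lokkekub" ends in -b. The one such stem in the data (gozdob → gozdobbeka) doubles the final consonant and adds -eka (as do gekuhog, mipumneg), so the same rule applies.
So lokkekub → lokkekubbeka.

lokkekubbeka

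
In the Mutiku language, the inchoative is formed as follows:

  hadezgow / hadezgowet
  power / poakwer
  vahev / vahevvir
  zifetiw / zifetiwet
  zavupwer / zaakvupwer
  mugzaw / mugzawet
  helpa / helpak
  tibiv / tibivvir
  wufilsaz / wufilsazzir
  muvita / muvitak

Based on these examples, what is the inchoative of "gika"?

"gika" ends in -a. The stems ending in -a (muvita → muvitak, helpa → helpak) drop the final letter and add -ak.
The other patterns: stems ending in -v or -z double the final consonant and add -ir; stems ending in -w add -et; stems ending in -r insert -ak- after the first vowel.
So gika → gikak.

gikak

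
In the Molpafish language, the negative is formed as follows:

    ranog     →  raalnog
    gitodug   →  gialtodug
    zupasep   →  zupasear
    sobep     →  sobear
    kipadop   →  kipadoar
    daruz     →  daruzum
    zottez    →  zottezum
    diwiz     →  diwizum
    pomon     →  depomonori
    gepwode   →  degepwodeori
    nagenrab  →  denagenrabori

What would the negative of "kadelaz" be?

kadelazum

ranog and kipadop both have last vowel 'o' yet inflect differently (raalnog, kipadoar), so the last vowel is not what conditions the rule; the final letter is.
"kadelaz" ends in -z. The stems ending in -z (daruz → daruzum, zottez → zottezum, diwiz → diwizum) add -um.
So kadelaz → kadelazum.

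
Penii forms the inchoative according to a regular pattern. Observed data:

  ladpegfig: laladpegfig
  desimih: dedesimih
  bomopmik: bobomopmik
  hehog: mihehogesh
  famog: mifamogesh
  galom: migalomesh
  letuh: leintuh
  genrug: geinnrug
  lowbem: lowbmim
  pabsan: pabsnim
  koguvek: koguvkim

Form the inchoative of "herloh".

miherlohesh

"herloh" has last vowel 'o'. The stems whose last vowel is 'o' (hehog → mihehogesh, famog → mifamogesh, galom → migalomesh) add mi- … -esh around the stem.
The other patterns: stems whose last vowel is 'i' repeat the first consonant+vowel as a prefix; stems whose last vowel is 'u' insert -in- after the first vowel; stems whose last vowel is 'a' or 'e' delete the last vowel and add -im.
So herloh → miherlohesh.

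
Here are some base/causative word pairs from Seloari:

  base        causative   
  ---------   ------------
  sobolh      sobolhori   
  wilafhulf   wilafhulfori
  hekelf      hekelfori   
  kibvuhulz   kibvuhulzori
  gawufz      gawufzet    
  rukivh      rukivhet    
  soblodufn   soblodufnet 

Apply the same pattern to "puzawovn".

kibvuhulz and gawufz both end in -z yet inflect differently (kibvuhulzori, gawufzet), so the final letter is not what conditions the rule; the second-to-last letter is.
"puzawovn" has second-to-last letter 'v'. The one such stem in the data (rukivh → rukivhet) adds -et, so the same rule applies.
The other pattern: stems whose second-to-last letter is 'l' add -ori.
So puzawovn → puzawovnet.

puzawovnet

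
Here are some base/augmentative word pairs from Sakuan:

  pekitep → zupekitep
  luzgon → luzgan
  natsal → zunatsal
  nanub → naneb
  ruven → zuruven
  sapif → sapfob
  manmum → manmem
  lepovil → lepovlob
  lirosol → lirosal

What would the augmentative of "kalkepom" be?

"kalkepom" has last vowel 'o'. The stems whose last vowel is 'o' (lirosol → lirosal, luzgon → luzgan) change the last vowel to 'a'.
The other patterns: stems whose last vowel is 'i' delete the last vowel and add -ob; stems whose last vowel is 'a' or 'e' add the prefix zu-; stems whose last vowel is 'u' change the last vowel to 'e'.
So kalkepom → kalkepam.

kalkepam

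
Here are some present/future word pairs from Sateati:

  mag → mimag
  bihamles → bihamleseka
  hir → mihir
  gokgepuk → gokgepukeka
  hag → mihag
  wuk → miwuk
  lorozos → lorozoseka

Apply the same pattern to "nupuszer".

gokgepuk and wuk both end in -k yet inflect differently (gokgepukeka, miwuk), so the final letter is not what conditions the rule; the number of vowels is.
"nupuszer" has 3 vowels. The stems with 3 vowels (bihamles → bihamleseka, gokgepuk → gokgepukeka, lorozos → lorozoseka) add -eka.
The other pattern: stems with 1 vowel add the prefix mi-.
So nupuszer → nupuszereka.

nupuszereka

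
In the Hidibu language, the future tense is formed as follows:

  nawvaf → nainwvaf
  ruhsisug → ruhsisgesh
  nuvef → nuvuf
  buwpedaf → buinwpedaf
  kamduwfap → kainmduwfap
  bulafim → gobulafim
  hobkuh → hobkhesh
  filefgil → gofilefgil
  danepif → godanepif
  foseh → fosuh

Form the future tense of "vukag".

vuinkag

buwpedaf and nuvef both end in -f yet inflect differently (buinwpedaf, nuvuf), so the final letter is not what conditions the rule; the last vowel is.
"vukag" has last vowel 'a'. The stems whose last vowel is 'a' (buwpedaf → buinwpedaf, kamduwfap → kainmduwfap, nawvaf → nainwvaf) insert -in- after the first vowel.
The other patterns: stems whose last vowel is 'e' change the last vowel to 'u'; stems whose last vowel is 'i' add the prefix go-; stems whose last vowel is 'u' delete the last vowel and add -esh.
So vukag → vuinkag.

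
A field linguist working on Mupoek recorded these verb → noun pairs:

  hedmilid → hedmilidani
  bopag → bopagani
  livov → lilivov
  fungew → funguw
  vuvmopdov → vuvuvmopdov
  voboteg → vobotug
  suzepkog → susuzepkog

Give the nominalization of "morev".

moruv

suzepkog and voboteg both end in -g yet inflect differently (susuzepkog, vobotug), so the final letter is not what conditions the rule; the last vowel is.
"morev" has last vowel 'e'. The stems whose last vowel is 'e' (voboteg → vobotug, fungew → funguw) change the last vowel to 'u'.
The other patterns: stems whose last vowel is 'o' repeat the first consonant+vowel as a prefix; stems whose last vowel is 'a' or 'i' add -ani.
So morev → moruv.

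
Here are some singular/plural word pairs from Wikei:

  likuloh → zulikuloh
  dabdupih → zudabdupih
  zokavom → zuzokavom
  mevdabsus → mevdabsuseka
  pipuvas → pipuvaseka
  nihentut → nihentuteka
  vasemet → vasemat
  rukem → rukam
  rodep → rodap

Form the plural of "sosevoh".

zusosevoh

"sosevoh" has last vowel 'o'. The stems whose last vowel is 'o' (likuloh → zulikuloh, zokavom → zuzokavom) add the prefix zu-.
The other patterns: stems whose last vowel is 'a' or 'u' add -eka; stems whose last vowel is 'e' change the last vowel to 'a'.
So sosevoh → zusosevoh.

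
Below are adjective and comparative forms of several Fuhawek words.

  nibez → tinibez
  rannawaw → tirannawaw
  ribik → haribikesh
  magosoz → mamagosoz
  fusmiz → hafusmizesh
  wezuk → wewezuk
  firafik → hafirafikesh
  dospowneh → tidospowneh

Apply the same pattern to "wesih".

ribik and wezuk both end in -k yet inflect differently (haribikesh, wewezuk), so the final letter is not what conditions the rule; the last vowel is.
"wesih" has last vowel 'i'. The stems whose last vowel is 'i' (ribik → haribikesh, fusmiz → hafusmizesh, firafik → hafirafikesh) add ha- … -esh around the stem.
The other patterns: stems whose last vowel is 'o' or 'u' repeat the first consonant+vowel as a prefix; stems whose last vowel is 'a' or 'e' add the prefix ti-.
So wesih → hawesihesh.

hawesihesh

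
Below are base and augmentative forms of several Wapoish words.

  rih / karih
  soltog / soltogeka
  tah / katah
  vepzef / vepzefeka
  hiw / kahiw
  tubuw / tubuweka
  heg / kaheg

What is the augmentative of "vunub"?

vunubeka

hiw and tubuw both end in -w yet inflect differently (kahiw, tubuweka), so the final letter is not what conditions the rule; the number of vowels is.
"vunub" has 2 vowels. The stems with 2 vowels (tubuw → tubuweka, soltog → soltogeka, vepzef → vepzefeka) add -eka.
The other pattern: stems with 1 vowel add the prefix ka-.
So vunub → vunubeka.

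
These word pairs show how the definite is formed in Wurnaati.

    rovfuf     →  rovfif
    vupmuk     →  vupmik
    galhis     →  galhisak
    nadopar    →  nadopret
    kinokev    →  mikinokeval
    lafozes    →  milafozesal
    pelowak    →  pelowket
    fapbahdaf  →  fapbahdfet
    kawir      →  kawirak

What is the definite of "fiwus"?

rovfuf and fapbahdaf both end in -f yet inflect differently (rovfif, fapbahdfet), so the final letter is not what conditions the rule; the last vowel is.
"fiwus" has last vowel 'u'. The stems whose last vowel is 'u' (rovfuf → rovfif, vupmuk → vupmik) change the last vowel to 'i'.
The other patterns: stems whose last vowel is 'a' delete the last vowel and add -et; stems whose last vowel is 'i' add -ak; stems whose last vowel is 'e' add mi- … -al around the stem.
So fiwus → fiwis.

fiwis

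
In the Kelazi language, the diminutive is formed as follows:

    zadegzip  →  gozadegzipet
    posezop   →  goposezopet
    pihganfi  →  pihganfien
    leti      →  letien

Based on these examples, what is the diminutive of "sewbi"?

sewbien

zadegzip and pihganfi both have last vowel 'i' yet inflect differently (gozadegzipet, pihganfien), so the last vowel is not what conditions the rule; the final letter is.
"sewbi" ends in -i. The stems ending in -i (pihganfi → pihganfien, leti → letien) add -en.
The other pattern: stems ending in -p add go- … -et around the stem.
So sewbi → sewbien.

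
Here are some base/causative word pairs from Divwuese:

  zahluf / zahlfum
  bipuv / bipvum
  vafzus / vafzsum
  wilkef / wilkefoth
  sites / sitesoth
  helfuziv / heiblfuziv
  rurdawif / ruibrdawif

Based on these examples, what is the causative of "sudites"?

suditesoth

"sudites" has last vowel 'e'. The stems whose last vowel is 'e' (wilkef → wilkefoth, sites → sitesoth) add -oth.
So sudites → suditesoth.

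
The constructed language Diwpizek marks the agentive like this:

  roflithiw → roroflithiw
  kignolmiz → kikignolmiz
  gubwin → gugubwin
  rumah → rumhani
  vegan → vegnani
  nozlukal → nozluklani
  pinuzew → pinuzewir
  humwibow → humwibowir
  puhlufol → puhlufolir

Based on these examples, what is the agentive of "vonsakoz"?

gubwin and vegan both end in -n yet inflect differently (gugubwin, vegnani), so the final letter is not what conditions the rule; the last vowel is.
"vonsakoz" has last vowel 'o'. The stems whose last vowel is 'o' (humwibow → humwibowir, puhlufol → puhlufolir) add -ir.
The other patterns: stems whose last vowel is 'i' repeat the first consonant+vowel as a prefix; stems whose last vowel is 'a' delete the last vowel and add -ani.
So vonsakoz → vonsakozir.

vonsakozir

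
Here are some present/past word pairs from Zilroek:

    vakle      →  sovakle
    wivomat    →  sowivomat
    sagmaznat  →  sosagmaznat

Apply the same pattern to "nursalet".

Every pair shown (vakle → sovakle, wivomat → sowivomat, sagmaznat → sosagmaznat) follows the same rule: add the prefix so-.
So nursalet → sonursalet.

sonursalet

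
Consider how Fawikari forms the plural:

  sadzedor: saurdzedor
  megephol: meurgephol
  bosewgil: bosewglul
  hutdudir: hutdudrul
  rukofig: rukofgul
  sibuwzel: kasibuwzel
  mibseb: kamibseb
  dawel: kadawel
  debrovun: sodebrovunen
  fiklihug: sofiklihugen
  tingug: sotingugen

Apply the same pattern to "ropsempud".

"ropsempud" has last vowel 'u'. The stems whose last vowel is 'u' (debrovun → sodebrovunen, fiklihug → sofiklihugen, tingug → sotingugen) add so- … -en around the stem.
So ropsempud → soropsempuden.

soropsempuden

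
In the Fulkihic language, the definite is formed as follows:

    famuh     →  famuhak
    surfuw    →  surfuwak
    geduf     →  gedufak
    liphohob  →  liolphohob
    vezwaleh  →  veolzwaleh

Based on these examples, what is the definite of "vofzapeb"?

voolfzapeb

famuh and vezwaleh both end in -h yet inflect differently (famuhak, veolzwaleh), so the final letter is not what conditions the rule; the last vowel is.
"vofzapeb" has last vowel 'e'. The one such stem in the data (vezwaleh → veolzwaleh) inserts -ol- after the first vowel (as does liphohob), so the same rule applies.
The other pattern: stems whose last vowel is 'u' add -ak.
So vofzapeb → voolfzapeb.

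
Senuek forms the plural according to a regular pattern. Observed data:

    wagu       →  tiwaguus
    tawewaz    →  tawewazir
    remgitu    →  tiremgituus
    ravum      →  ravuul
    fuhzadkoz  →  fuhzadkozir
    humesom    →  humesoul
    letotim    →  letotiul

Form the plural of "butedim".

butediul

humesom and fuhzadkoz both have last vowel 'o' yet inflect differently (humesoul, fuhzadkozir), so the last vowel is not what conditions the rule; the final letter is.
"butedim" ends in -m. The stems ending in -m (letotim → letotiul, ravum → ravuul, humesom → humesoul) drop the final letter and add -ul.
So butedim → butediul.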